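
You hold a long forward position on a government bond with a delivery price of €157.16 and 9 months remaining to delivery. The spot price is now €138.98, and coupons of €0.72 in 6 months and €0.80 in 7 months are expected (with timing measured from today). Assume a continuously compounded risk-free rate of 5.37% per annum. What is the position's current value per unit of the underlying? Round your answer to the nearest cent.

PV(remaining coupons) I = 0.72·e^(−0.0537·6/12) + 0.80·e^(−0.0537·7/12) = 1.4763
Current forward F = (S − I)·e^(rT) = (138.98 − 1.4763)·e^(0.0537·9/12) = 137.5037 × 1.041097 = 143.1547
Value (long) = (F − K)·e^(−rT) = (143.1547 − 157.16) × 0.960525 = -13.4524
Value = -€13.45

-€13.45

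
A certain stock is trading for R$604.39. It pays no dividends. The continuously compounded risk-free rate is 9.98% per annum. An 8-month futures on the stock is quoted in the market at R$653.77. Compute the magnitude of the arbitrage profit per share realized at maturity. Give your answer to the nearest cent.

R$7.80 per share

Fair futures: F* = S·e^(carry·T), with carry = r = 0.0998
F* = 604.39 · e^(0.0998 × 8/12) = 604.39 · e^0.066533 = 604.39 × 1.068796 = R$645.9696
Market R$653.77 > fair R$645.9696: forward overpriced → cash-and-carry (buy spot, short the forward).
At maturity, profit = |F_mkt − F*| = |653.77 − 645.9696| = R$7.80 per share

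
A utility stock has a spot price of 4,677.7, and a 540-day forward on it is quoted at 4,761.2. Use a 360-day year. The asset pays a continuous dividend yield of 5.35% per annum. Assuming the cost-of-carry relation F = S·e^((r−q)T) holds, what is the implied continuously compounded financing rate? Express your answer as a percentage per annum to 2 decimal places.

From F = S·e^((r−q)T): (r − q) = ln(F/S)/T
ln(4761.2/4677.7) = ln(1.017851) = 0.017694
(r − q) = 0.017694 / (540/360) = 0.011796
r = ln(F/S)/T + q = 0.011796 + 0.0535 = 0.065296
r = 6.53%

6.53%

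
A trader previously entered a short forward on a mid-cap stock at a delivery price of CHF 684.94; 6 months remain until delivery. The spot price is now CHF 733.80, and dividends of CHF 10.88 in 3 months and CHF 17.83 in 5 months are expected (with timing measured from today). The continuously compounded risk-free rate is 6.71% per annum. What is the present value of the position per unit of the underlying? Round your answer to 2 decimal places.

PV(remaining dividends) I = 10.88·e^(−0.0671·3/12) + 17.83·e^(−0.0671·5/12) = 28.0374
Current forward F = (S − I)·e^(rT) = (733.80 − 28.0374)·e^(0.0671·6/12) = 705.7626 × 1.034119 = 729.8425
Value (long) = (F − K)·e^(−rT) = (729.8425 − 684.94) × 0.967007 = 43.4210
Short position value = −(long value) = -CHF 43.42

-CHF 43.42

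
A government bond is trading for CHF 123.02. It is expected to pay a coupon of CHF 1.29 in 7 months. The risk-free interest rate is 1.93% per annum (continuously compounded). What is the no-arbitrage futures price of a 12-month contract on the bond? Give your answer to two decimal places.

PV(coupons) I = 1.29·e^(−0.0193·7/12)
I = 1.2756
F = (S − I)·e^(rT) = (123.02 − 1.2756) · e^(0.0193·12/12)
= 121.7444 · e^0.019300 = 121.7444 × 1.019487 = CHF 124.12

CHF 124.12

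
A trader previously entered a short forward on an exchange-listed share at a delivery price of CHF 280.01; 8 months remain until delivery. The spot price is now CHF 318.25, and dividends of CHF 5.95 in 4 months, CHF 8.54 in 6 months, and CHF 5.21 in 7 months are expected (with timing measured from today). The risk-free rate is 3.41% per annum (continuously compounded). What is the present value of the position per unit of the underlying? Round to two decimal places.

PV(remaining dividends) I = 5.95·e^(−0.0341·4/12) + 8.54·e^(−0.0341·6/12) + 5.21·e^(−0.0341·7/12) = 19.3858
Current forward F = (S − I)·e^(rT) = (318.25 − 19.3858)·e^(0.0341·8/12) = 298.8642 × 1.022994 = 305.7363
Value (long) = (F − K)·e^(−rT) = (305.7363 − 280.01) × 0.977523 = 25.1480
Short position value = −(long value) = -CHF 25.15

-CHF 25.15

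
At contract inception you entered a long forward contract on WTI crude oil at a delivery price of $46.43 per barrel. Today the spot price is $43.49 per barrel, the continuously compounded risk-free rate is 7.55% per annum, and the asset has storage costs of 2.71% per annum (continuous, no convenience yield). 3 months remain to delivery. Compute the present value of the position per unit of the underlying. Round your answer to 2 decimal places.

-$1.78 per barrel

Current fair forward for the remaining 3 months: F = S·e^((r + u)·T), (r + u) = 0.0755 + 0.0271 = 0.1026
F = 43.49 · e^(0.1026 × 3/12) = 43.49 × 1.025982 = 44.6200
Value of long forward = (F − K)·e^(−rT) = (44.6200 − 46.43) · e^(−0.0755·3/12)
= -1.8100 × 0.981302 = -1.78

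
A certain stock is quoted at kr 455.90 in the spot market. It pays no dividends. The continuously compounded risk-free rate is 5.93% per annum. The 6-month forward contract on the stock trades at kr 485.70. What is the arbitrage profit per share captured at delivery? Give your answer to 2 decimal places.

Fair forward: F* = S·e^(carry·T), with carry = r = 0.0593
F* = 455.90 · e^(0.0593 × 6/12) = 455.90 · e^0.029650 = 455.90 × 1.030094 = kr 469.6199
Market kr 485.70 > fair kr 469.6199: forward overpriced → cash-and-carry (buy spot, short the forward).
At maturity, profit = |F_mkt − F*| = |485.70 − 469.6199| = kr 16.08 per share

kr 16.08 per share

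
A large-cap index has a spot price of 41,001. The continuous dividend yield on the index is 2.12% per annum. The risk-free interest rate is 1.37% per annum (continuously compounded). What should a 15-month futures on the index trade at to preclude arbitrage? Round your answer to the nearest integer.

40,618

F = S·e^((r − q)T) = 41001 · e^((0.0137 − 0.0212) × 15/12)
= 41001 · e^-0.009375 = 41001 × 0.990669
F = 40,618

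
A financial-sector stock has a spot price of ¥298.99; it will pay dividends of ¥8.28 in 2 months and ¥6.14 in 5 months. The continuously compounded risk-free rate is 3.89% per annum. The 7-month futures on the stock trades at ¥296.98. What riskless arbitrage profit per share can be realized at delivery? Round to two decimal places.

PV(dividends) I = 8.28·e^(−0.0389·2/12) + 6.14·e^(−0.0389·5/12) = 14.2678
Fair futures F* = (S − I)·e^(rT) = (298.99 − 14.2678)·e^0.022692 = 284.7222 × 1.022951 = 291.2569
Market ¥296.98 > fair 291.2569: forward overpriced → cash-and-carry (borrow at r, buy the stock and collect the dividends, short the forward).
Profit at T = |F_mkt − F*| = |296.98 − 291.2569| = ¥5.72 per share

¥5.72 per share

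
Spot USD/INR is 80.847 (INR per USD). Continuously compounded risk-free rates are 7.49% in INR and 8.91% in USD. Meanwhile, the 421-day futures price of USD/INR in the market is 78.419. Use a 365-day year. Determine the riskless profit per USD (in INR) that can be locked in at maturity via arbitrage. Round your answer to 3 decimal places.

Fair futures: F* = S·e^(carry·T), with carry = (r_INR − r_USD) = 0.0749 − 0.0891 = -0.0142
F* = 80.847 · e^(-0.0142 × 421/365) = 80.847 · e^-0.016379 = 80.847 × 0.983754 = 79.5336
Market 78.419 < fair 79.5336: forward underpriced → reverse cash-and-carry (short spot, go long the forward).
At maturity, profit = |F_mkt − F*| = |78.419 − 79.5336| = 1.115 per USD (in INR)

1.115 per USD (in INR)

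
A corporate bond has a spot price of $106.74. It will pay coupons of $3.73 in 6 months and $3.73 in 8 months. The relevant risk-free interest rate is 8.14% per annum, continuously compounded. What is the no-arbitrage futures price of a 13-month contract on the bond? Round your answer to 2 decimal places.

$108.81

PV(coupons) I = 3.73·e^(−0.0814·6/12) + 3.73·e^(−0.0814·8/12)
I = 3.5812 + 3.5330 = 7.1142
F = (S − I)·e^(rT) = (106.74 − 7.1142) · e^(0.0814·13/12)
= 99.6258 · e^0.088183 = 99.6258 × 1.092188 = $108.81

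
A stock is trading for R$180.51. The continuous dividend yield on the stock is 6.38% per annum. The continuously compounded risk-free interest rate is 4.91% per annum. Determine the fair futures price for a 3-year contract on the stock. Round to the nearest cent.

F = S·e^((r − q)T) = 180.51 · e^((0.0491 − 0.0638) × 3)
= 180.51 · e^-0.044100 = 180.51 × 0.956858
F = R$172.72

R$172.72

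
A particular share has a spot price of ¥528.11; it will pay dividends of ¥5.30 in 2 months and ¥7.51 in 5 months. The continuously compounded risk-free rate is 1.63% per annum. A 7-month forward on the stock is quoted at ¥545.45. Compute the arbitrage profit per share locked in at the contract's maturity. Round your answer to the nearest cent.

¥25.16 per share

PV(dividends) I = 5.30·e^(−0.0163·2/12) + 7.51·e^(−0.0163·5/12) = 12.7448
Fair forward F* = (S − I)·e^(rT) = (528.11 − 12.7448)·e^0.009508 = 515.3652 × 1.009553 = 520.2885
Market ¥545.45 > fair 520.2885: forward overpriced → cash-and-carry (borrow at r, buy the stock and collect the dividends, short the forward).
Profit at T = |F_mkt − F*| = |545.45 − 520.2885| = ¥25.16 per share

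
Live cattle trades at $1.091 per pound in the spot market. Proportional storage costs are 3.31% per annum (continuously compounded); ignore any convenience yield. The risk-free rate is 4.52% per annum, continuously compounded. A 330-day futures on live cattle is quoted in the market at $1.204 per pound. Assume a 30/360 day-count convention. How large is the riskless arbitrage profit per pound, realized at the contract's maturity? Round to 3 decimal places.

Fair futures: F* = S·e^(carry·T), with carry = (r + u) = 0.0452 + 0.0331 = 0.0783
F* = 1.091 · e^(0.0783 × 330/360) = 1.091 · e^0.071775 = 1.091 × 1.074414 = $1.1722
Market $1.204 > fair $1.1722: forward overpriced → cash-and-carry (buy spot, short the forward).
At maturity, profit = |F_mkt − F*| = |1.204 − 1.1722| = $0.032 per pound

$0.032 per pound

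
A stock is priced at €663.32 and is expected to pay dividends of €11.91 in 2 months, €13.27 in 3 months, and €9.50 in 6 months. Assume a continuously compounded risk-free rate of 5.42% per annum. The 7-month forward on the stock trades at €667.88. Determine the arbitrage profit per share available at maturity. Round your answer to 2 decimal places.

€18.49 per share

PV(dividends) I = 11.91·e^(−0.0542·2/12) + 13.27·e^(−0.0542·3/12) + 9.50·e^(−0.0542·6/12) = 34.1403
Fair forward F* = (S − I)·e^(rT) = (663.32 − 34.1403)·e^0.031617 = 629.1797 × 1.032122 = 649.3902
Market €667.88 > fair 649.3902: forward overpriced → cash-and-carry (borrow at r, buy the stock and collect the dividends, short the forward).
Profit at T = |F_mkt − F*| = |667.88 − 649.3902| = €18.49 per share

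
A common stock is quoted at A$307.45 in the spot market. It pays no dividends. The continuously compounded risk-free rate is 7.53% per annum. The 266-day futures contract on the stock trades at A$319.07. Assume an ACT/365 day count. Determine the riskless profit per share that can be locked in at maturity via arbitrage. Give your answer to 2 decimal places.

A$5.72 per share

Fair futures: F* = S·e^(carry·T), with carry = r = 0.0753
F* = 307.45 · e^(0.0753 × 266/365) = 307.45 · e^0.054876 = 307.45 × 1.056410 = A$324.7933
Market A$319.07 < fair A$324.7933: forward underpriced → reverse cash-and-carry (short spot, go long the forward).
At maturity, profit = |F_mkt − F*| = |319.07 − 324.7933| = A$5.72 per share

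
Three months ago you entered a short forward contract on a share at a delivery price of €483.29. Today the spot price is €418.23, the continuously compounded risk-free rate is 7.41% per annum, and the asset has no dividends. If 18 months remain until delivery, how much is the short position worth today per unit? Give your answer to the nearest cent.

€14.22

Current fair forward for the remaining 18 months: F = S·e^(r·T), r = 0.0741
F = 418.23 · e^(0.0741 × 18/12) = 418.23 × 1.117563 = 467.3984
Value of long forward = (F − K)·e^(−rT) = (467.3984 − 483.29) · e^(−0.0741·18/12)
= -15.8916 × 0.894805 = -14.22
Short position value = −(long value) = €14.22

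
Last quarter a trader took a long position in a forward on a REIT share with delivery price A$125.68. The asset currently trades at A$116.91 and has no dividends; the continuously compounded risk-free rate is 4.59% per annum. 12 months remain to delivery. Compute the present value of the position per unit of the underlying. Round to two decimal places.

-A$3.13

Current fair forward for the remaining 12 months: F = S·e^(r·T), r = 0.0459
F = 116.91 · e^(0.0459 × 12/12) = 116.91 × 1.046970 = 122.4013
Value of long forward = (F − K)·e^(−rT) = (122.4013 − 125.68) · e^(−0.0459·12/12)
= -3.2787 × 0.955137 = -3.13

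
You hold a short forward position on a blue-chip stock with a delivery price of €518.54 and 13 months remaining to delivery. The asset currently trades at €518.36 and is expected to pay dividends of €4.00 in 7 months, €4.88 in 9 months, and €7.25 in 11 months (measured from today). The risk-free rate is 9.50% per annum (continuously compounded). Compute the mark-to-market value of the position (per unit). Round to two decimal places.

PV(remaining dividends) I = 4.00·e^(−0.0950·7/12) + 4.88·e^(−0.0950·9/12) + 7.25·e^(−0.0950·11/12) = 14.9741
Current forward F = (S − I)·e^(rT) = (518.36 − 14.9741)·e^(0.0950·13/12) = 503.3859 × 1.108399 = 557.9524
Value (long) = (F − K)·e^(−rT) = (557.9524 − 518.54) × 0.902202 = 35.5579
Short position value = −(long value) = -€35.56

-€35.56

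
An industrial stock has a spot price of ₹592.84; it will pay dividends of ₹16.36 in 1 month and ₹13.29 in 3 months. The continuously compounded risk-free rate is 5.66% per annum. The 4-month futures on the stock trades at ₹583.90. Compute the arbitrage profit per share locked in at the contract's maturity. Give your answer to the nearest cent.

PV(dividends) I = 16.36·e^(−0.0566·1/12) + 13.29·e^(−0.0566·3/12) = 29.3863
Fair futures F* = (S − I)·e^(rT) = (592.84 − 29.3863)·e^0.018867 = 563.4537 × 1.019046 = 574.1852
Market ₹583.90 > fair 574.1852: forward overpriced → cash-and-carry (borrow at r, buy the stock and collect the dividends, short the forward).
Profit at T = |F_mkt − F*| = |583.90 − 574.1852| = ₹9.71 per share

₹9.71 per share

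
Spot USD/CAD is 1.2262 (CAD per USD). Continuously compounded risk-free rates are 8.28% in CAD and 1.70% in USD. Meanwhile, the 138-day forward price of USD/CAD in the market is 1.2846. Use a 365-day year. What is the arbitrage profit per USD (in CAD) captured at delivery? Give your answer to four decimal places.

Fair forward: F* = S·e^(carry·T), with carry = (r_CAD − r_USD) = 0.0828 − 0.0170 = 0.0658
F* = 1.2262 · e^(0.0658 × 138/365) = 1.2262 · e^0.024878 = 1.2262 × 1.025190 = 1.2571
Market 1.2846 > fair 1.2571: forward overpriced → cash-and-carry (buy spot, short the forward).
At maturity, profit = |F_mkt − F*| = |1.2846 − 1.2571| = 0.0275 per USD (in CAD)

0.0275 per USD (in CAD)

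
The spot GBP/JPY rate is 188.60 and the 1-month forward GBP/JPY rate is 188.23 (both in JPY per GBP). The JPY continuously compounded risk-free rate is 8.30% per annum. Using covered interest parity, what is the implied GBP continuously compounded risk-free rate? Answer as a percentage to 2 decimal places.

10.66%

F = S·e^((r_JPY − r_GBP)T) ⇒ r_GBP = r_JPY − ln(F/S)/T
ln(188.23/188.60) = -0.001964; /(1/12) = -0.023568
r_GBP = 0.0830 + 0.023568 = 0.106568
r_GBP = 10.66%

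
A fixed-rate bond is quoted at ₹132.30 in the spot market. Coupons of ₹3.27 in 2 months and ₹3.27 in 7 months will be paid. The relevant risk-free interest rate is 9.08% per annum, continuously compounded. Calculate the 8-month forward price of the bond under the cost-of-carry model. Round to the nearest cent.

PV(coupons) I = 3.27·e^(−0.0908·2/12) + 3.27·e^(−0.0908·7/12)
I = 3.2209 + 3.1013 = 6.3222
F = (S − I)·e^(rT) = (132.30 − 6.3222) · e^(0.0908·8/12)
= 125.9778 · e^0.060533 = 125.9778 × 1.062403 = ₹133.84

₹133.84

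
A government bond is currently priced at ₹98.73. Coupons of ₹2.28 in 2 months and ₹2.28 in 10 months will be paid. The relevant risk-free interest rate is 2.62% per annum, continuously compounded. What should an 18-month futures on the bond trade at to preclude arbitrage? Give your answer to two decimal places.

PV(coupons) I = 2.28·e^(−0.0262·2/12) + 2.28·e^(−0.0262·10/12)
I = 2.2701 + 2.2308 = 4.5009
F = (S − I)·e^(rT) = (98.73 − 4.5009) · e^(0.0262·18/12)
= 94.2291 · e^0.039300 = 94.2291 × 1.040082 = ₹98.01

₹98.01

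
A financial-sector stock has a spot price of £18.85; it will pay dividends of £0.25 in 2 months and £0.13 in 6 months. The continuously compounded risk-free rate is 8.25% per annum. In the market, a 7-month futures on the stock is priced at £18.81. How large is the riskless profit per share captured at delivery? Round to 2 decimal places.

PV(dividends) I = 0.25·e^(−0.0825·2/12) + 0.13·e^(−0.0825·6/12) = 0.3713
Fair futures F* = (S − I)·e^(rT) = (18.85 − 0.3713)·e^0.048125 = 18.4787 × 1.049302 = 19.3897
Market £18.81 < fair 19.3897: forward underpriced → reverse cash-and-carry (short the stock, invest proceeds at r, pay the dividends, go long the forward).
Profit at T = |F_mkt − F*| = |18.81 − 19.3897| = £0.58 per share

£0.58 per share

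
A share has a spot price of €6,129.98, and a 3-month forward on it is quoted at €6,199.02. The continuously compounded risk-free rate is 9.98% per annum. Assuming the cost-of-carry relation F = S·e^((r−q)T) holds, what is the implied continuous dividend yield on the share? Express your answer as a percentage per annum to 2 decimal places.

From F = S·e^((r−q)T): (r − q) = ln(F/S)/T
ln(6199.02/6129.98) = ln(1.011263) = 0.011200
(r − q) = 0.011200 / (3/12) = 0.044800
q = r − ln(F/S)/T = 0.0998 − 0.044800 = 0.055000
q = 5.50%

5.50%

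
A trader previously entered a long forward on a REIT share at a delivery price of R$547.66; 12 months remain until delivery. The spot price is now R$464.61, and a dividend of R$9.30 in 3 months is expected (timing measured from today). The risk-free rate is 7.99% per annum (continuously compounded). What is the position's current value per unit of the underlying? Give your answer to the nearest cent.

PV(remaining dividends) I = 9.30·e^(−0.0799·3/12) = 9.1161
Current forward F = (S − I)·e^(rT) = (464.61 − 9.1161)·e^(0.0799·12/12) = 455.4939 × 1.083179 = 493.3814
Value (long) = (F − K)·e^(−rT) = (493.3814 − 547.66) × 0.923209 = -50.1105
Value = -R$50.11

-R$50.11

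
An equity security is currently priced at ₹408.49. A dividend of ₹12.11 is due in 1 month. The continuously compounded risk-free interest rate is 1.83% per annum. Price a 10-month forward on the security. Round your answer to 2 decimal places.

₹402.49

PV(dividends) I = 12.11·e^(−0.0183·1/12)
I = 12.0915
F = (S − I)·e^(rT) = (408.49 − 12.0915) · e^(0.0183·10/12)
= 396.3985 · e^0.015250 = 396.3985 × 1.015367 = ₹402.49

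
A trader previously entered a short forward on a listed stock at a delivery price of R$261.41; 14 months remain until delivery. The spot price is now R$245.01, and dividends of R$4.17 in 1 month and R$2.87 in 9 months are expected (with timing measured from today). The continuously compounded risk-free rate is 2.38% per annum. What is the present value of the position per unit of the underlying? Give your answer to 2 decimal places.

R$16.22

PV(remaining dividends) I = 4.17·e^(−0.0238·1/12) + 2.87·e^(−0.0238·9/12) = 6.9810
Current forward F = (S − I)·e^(rT) = (245.01 − 6.9810)·e^(0.0238·14/12) = 238.0290 × 1.028156 = 244.7309
Value (long) = (F − K)·e^(−rT) = (244.7309 − 261.41) × 0.972615 = -16.2223
Short position value = −(long value) = R$16.22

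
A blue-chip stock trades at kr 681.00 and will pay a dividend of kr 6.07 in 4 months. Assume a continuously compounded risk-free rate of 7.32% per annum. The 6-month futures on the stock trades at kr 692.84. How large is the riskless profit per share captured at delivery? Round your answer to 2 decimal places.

kr 7.40 per share

PV(dividends) I = 6.07·e^(−0.0732·4/12) = 5.9237
Fair futures F* = (S − I)·e^(rT) = (681.00 − 5.9237)·e^0.036600 = 675.0763 × 1.037278 = 700.2418
Market kr 692.84 < fair 700.2418: forward underpriced → reverse cash-and-carry (short the stock, invest proceeds at r, pay the dividends, go long the forward).
Profit at T = |F_mkt − F*| = |692.84 − 700.2418| = kr 7.40 per share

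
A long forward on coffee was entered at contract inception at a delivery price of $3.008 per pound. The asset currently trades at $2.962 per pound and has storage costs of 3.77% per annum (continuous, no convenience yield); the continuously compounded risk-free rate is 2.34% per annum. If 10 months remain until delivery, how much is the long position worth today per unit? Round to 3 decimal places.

Current fair forward for the remaining 10 months: F = S·e^((r + u)·T), (r + u) = 0.0234 + 0.0377 = 0.0611
F = 2.962 · e^(0.0611 × 10/12) = 2.962 × 1.052235 = 3.1167
Value of long forward = (F − K)·e^(−rT) = (3.1167 − 3.008) · e^(−0.0234·10/12)
= 0.1087 × 0.980689 = 0.107

$0.107 per pound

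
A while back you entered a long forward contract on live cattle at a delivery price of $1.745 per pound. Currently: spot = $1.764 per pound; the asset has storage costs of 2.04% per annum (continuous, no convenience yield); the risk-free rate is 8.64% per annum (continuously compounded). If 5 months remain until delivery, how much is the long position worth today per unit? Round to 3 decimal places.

$0.096 per pound

Current fair forward for the remaining 5 months: F = S·e^((r + u)·T), (r + u) = 0.0864 + 0.0204 = 0.1068
F = 1.764 · e^(0.1068 × 5/12) = 1.764 × 1.045505 = 1.8443
Value of long forward = (F − K)·e^(−rT) = (1.8443 − 1.745) · e^(−0.0864·5/12)
= 0.0993 × 0.964640 = 0.096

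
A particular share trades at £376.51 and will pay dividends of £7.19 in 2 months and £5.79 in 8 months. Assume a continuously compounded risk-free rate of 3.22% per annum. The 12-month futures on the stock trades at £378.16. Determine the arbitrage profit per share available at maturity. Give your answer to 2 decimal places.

£2.57 per share

PV(dividends) I = 7.19·e^(−0.0322·2/12) + 5.79·e^(−0.0322·8/12) = 12.8185
Fair futures F* = (S − I)·e^(rT) = (376.51 − 12.8185)·e^0.032200 = 363.6915 × 1.032724 = 375.5929
Market £378.16 > fair 375.5929: forward overpriced → cash-and-carry (borrow at r, buy the stock and collect the dividends, short the forward).
Profit at T = |F_mkt − F*| = |378.16 − 375.5929| = £2.57 per share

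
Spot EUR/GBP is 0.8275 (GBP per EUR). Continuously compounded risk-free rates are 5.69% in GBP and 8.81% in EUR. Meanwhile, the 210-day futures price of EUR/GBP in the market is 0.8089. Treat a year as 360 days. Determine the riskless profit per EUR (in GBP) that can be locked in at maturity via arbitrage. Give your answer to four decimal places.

0.0037 per EUR (in GBP)

Fair futures: F* = S·e^(carry·T), with carry = (r_GBP − r_EUR) = 0.0569 − 0.0881 = -0.0312
F* = 0.8275 · e^(-0.0312 × 210/360) = 0.8275 · e^-0.018200 = 0.8275 × 0.981965 = 0.8126
Market 0.8089 < fair 0.8126: forward underpriced → reverse cash-and-carry (short spot, go long the forward).
At maturity, profit = |F_mkt − F*| = |0.8089 − 0.8126| = 0.0037 per EUR (in GBP)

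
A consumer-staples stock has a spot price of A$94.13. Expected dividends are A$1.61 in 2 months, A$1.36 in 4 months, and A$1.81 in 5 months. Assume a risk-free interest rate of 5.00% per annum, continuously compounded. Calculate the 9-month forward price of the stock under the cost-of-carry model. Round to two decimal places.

A$92.84

PV(dividends) I = 1.61·e^(−0.0500·2/12) + 1.36·e^(−0.0500·4/12) + 1.81·e^(−0.0500·5/12)
I = 1.5966 + 1.3375 + 1.7727 = 4.7068
F = (S − I)·e^(rT) = (94.13 − 4.7068) · e^(0.0500·9/12)
= 89.4232 · e^0.037500 = 89.4232 × 1.038212 = A$92.84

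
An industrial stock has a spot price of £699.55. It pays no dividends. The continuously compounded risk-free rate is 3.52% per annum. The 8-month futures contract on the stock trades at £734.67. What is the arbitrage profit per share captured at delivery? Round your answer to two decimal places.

£18.51 per share

Fair futures: F* = S·e^(carry·T), with carry = r = 0.0352
F* = 699.55 · e^(0.0352 × 8/12) = 699.55 · e^0.023467 = 699.55 × 1.023745 = £716.1608
Market £734.67 > fair £716.1608: forward overpriced → cash-and-carry (buy spot, short the forward).
At maturity, profit = |F_mkt − F*| = |734.67 − 716.1608| = £18.51 per share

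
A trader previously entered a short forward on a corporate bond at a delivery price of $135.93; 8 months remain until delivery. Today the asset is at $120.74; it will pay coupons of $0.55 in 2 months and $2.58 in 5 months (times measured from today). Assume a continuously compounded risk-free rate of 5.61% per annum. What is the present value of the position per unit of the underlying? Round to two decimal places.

PV(remaining coupons) I = 0.55·e^(−0.0561·2/12) + 2.58·e^(−0.0561·5/12) = 3.0653
Current forward F = (S − I)·e^(rT) = (120.74 − 3.0653)·e^(0.0561·8/12) = 117.6747 × 1.038108 = 122.1590
Value (long) = (F − K)·e^(−rT) = (122.1590 − 135.93) × 0.963291 = -13.2655
Short position value = −(long value) = $13.27

$13.27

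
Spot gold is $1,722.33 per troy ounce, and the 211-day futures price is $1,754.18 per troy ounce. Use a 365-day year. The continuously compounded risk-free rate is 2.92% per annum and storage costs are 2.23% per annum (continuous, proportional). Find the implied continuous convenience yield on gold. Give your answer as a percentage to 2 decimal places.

F = S·e^((r+u−y)T) ⇒ (r+u−y) = ln(F/S)/T
ln(1754.18/1722.33) = 0.018323; /T ⇒ 0.031696
y = r + u − ln(F/S)/T = 0.0292 + 0.0223 − 0.031696 = 0.019804
y = 1.98%

1.98%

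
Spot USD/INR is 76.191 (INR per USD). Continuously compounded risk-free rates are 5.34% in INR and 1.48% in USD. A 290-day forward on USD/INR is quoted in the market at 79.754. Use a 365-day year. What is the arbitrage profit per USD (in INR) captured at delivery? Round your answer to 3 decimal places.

1.190 per USD (in INR)

Fair forward: F* = S·e^(carry·T), with carry = (r_INR − r_USD) = 0.0534 − 0.0148 = 0.0386
F* = 76.191 · e^(0.0386 × 290/365) = 76.191 · e^0.030668 = 76.191 × 1.031143 = 78.5638
Market 79.754 > fair 78.5638: forward overpriced → cash-and-carry (buy spot, short the forward).
At maturity, profit = |F_mkt − F*| = |79.754 − 78.5638| = 1.190 per USD (in INR)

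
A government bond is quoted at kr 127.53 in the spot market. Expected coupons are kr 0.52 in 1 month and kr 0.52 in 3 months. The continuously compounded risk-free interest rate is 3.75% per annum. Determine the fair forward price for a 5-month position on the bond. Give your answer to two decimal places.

PV(coupons) I = 0.52·e^(−0.0375·1/12) + 0.52·e^(−0.0375·3/12)
I = 0.5184 + 0.5151 = 1.0335
F = (S − I)·e^(rT) = (127.53 − 1.0335) · e^(0.0375·5/12)
= 126.4965 · e^0.015625 = 126.4965 × 1.015748 = kr 128.49

kr 128.49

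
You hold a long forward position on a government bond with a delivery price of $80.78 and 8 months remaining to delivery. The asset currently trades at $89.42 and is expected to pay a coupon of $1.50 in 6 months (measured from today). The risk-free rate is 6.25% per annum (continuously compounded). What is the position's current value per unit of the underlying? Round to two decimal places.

PV(remaining coupons) I = 1.50·e^(−0.0625·6/12) = 1.4538
Current forward F = (S − I)·e^(rT) = (89.42 − 1.4538)·e^(0.0625·8/12) = 87.9662 × 1.042547 = 91.7089
Value (long) = (F − K)·e^(−rT) = (91.7089 − 80.78) × 0.959189 = 10.4829
Value = $10.48

$10.48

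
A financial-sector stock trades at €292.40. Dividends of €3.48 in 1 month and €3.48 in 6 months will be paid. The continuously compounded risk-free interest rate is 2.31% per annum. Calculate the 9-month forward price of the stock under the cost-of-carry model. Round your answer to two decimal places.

€290.48

PV(dividends) I = 3.48·e^(−0.0231·1/12) + 3.48·e^(−0.0231·6/12)
I = 3.4733 + 3.4400 = 6.9133
F = (S − I)·e^(rT) = (292.40 − 6.9133) · e^(0.0231·9/12)
= 285.4867 · e^0.017325 = 285.4867 × 1.017476 = €290.48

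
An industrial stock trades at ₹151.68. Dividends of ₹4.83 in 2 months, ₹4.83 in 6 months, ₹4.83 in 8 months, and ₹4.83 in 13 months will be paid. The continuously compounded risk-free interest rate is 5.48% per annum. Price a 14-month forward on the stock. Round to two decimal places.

₹141.77

PV(dividends) I = 4.83·e^(−0.0548·2/12) + 4.83·e^(−0.0548·6/12) + 4.83·e^(−0.0548·8/12) + 4.83·e^(−0.0548·13/12)
I = 4.7861 + 4.6995 + 4.6567 + 4.5516 = 18.6939
F = (S − I)·e^(rT) = (151.68 − 18.6939) · e^(0.0548·14/12)
= 132.9861 · e^0.063933 = 132.9861 × 1.066021 = ₹141.77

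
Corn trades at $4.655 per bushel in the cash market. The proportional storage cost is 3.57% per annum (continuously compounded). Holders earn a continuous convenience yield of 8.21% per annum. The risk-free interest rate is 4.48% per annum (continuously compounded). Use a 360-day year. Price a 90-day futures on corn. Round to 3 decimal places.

$4.653 per bushel

Net carry = r + u − y = 0.0448 + 0.0357 − 0.0821 = -0.0016
F = S·e^((r+u−y)T) = 4.655 · e^(-0.0016 × 90/360) = 4.655 · e^-0.000400
= 4.655 × 0.999600 = $4.653 per bushel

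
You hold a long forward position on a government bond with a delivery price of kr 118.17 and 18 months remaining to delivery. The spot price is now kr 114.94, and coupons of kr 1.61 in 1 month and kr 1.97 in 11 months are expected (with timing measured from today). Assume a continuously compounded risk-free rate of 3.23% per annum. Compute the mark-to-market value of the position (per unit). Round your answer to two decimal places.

PV(remaining coupons) I = 1.61·e^(−0.0323·1/12) + 1.97·e^(−0.0323·11/12) = 3.5182
Current forward F = (S − I)·e^(rT) = (114.94 − 3.5182)·e^(0.0323·18/12) = 111.4218 × 1.049643 = 116.9531
Value (long) = (F − K)·e^(−rT) = (116.9531 − 118.17) × 0.952705 = -1.1593
Value = -kr 1.16

-kr 1.16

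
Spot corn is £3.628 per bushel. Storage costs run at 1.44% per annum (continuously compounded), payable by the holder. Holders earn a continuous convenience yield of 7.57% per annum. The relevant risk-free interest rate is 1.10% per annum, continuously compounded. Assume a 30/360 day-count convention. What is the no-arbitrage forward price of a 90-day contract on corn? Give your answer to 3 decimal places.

Net carry = r + u − y = 0.0110 + 0.0144 − 0.0757 = -0.0503
F = S·e^((r+u−y)T) = 3.628 · e^(-0.0503 × 90/360) = 3.628 · e^-0.012575
= 3.628 × 0.987504 = £3.583 per bushel

£3.583 per bushel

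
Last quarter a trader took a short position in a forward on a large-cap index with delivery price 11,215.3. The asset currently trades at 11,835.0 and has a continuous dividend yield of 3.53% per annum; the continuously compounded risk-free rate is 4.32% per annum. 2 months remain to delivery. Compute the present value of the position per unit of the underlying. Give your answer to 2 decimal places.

Current fair forward for the remaining 2 months: F = S·e^((r − q)·T), (r − q) = 0.0432 − 0.0353 = 0.0079
F = 11835.0 · e^(0.0079 × 2/12) = 11835.0 × 1.00131753 = 11850.5930
Value of long forward = (F − K)·e^(−rT) = (11850.5930 − 11215.3) · e^(−0.0432·2/12)
= 635.2930 × 0.99282586 = 630.74
Short position value = −(long value) = -630.74

-630.74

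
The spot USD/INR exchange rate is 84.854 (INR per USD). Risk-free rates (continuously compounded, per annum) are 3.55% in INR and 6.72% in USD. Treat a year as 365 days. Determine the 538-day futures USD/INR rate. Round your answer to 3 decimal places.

F = S·e^((r_INR − r_USD)T) = 84.854 · e^((0.0355 − 0.0672) × 538/365)
= 84.854 · e^-0.046725 = 84.854 × 0.954350
F = 80.980 INR per USD

80.980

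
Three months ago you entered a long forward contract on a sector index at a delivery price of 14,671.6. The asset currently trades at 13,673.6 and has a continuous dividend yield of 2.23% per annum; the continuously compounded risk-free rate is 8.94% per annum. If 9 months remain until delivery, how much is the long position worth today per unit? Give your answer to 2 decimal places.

Current fair forward for the remaining 9 months: F = S·e^((r − q)·T), (r − q) = 0.0894 − 0.0223 = 0.0671
F = 13673.6 · e^(0.0671 × 9/12) = 13673.6 × 1.05161282 = 14379.3331
Value of long forward = (F − K)·e^(−rT) = (14379.3331 − 14671.6) · e^(−0.0894·9/12)
= -292.2669 × 0.93514844 = -273.31

-273.31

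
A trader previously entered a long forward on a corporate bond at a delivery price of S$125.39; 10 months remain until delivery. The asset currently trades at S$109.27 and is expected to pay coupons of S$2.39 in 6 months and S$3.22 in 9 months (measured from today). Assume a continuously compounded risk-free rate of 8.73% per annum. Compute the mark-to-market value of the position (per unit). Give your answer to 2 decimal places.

PV(remaining coupons) I = 2.39·e^(−0.0873·6/12) + 3.22·e^(−0.0873·9/12) = 5.3038
Current forward F = (S − I)·e^(rT) = (109.27 − 5.3038)·e^(0.0873·10/12) = 103.9662 × 1.075462 = 111.8117
Value (long) = (F − K)·e^(−rT) = (111.8117 − 125.39) × 0.929833 = -12.6256
Value = -S$12.63

-S$12.63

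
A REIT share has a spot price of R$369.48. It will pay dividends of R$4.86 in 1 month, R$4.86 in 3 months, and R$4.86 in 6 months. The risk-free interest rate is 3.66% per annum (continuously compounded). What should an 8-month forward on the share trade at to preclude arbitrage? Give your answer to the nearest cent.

R$363.82

PV(dividends) I = 4.86·e^(−0.0366·1/12) + 4.86·e^(−0.0366·3/12) + 4.86·e^(−0.0366·6/12)
I = 4.8452 + 4.8157 + 4.7719 = 14.4328
F = (S − I)·e^(rT) = (369.48 − 14.4328) · e^(0.0366·8/12)
= 355.0472 · e^0.024400 = 355.0472 × 1.024700 = R$363.82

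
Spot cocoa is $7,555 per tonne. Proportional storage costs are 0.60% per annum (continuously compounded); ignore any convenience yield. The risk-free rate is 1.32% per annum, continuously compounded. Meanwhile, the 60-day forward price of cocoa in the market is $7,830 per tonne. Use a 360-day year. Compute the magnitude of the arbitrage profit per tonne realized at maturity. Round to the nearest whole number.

Fair forward: F* = S·e^(carry·T), with carry = (r + u) = 0.0132 + 0.0060 = 0.0192
F* = 7555 · e^(0.0192 × 60/360) = 7555 · e^0.003200 = 7555 × 1.003205 = $7579.2138
Market $7830 > fair $7579.2138: forward overpriced → cash-and-carry (buy spot, short the forward).
At maturity, profit = |F_mkt − F*| = |7830 − 7579.2138| = $251 per tonne

$251 per tonne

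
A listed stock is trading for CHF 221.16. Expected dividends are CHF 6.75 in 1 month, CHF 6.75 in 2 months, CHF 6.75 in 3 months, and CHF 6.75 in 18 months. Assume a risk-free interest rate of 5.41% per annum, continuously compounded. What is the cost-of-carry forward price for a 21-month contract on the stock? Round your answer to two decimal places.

PV(dividends) I = 6.75·e^(−0.0541·1/12) + 6.75·e^(−0.0541·2/12) + 6.75·e^(−0.0541·3/12) + 6.75·e^(−0.0541·18/12)
I = 6.7196 + 6.6894 + 6.6593 + 6.2239 = 26.2922
F = (S − I)·e^(rT) = (221.16 − 26.2922) · e^(0.0541·21/12)
= 194.8678 · e^0.094675 = 194.8678 × 1.099302 = CHF 214.22

CHF 214.22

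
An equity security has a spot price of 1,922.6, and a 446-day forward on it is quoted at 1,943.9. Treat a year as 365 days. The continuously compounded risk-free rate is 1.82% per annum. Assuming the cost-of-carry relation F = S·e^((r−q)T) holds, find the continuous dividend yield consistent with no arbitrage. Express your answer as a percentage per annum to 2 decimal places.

From F = S·e^((r−q)T): (r − q) = ln(F/S)/T
ln(1943.9/1922.6) = ln(1.011079) = 0.011018
(r − q) = 0.011018 / (446/365) = 0.009017
q = r − ln(F/S)/T = 0.0182 − 0.009017 = 0.009183
q = 0.92%

0.92%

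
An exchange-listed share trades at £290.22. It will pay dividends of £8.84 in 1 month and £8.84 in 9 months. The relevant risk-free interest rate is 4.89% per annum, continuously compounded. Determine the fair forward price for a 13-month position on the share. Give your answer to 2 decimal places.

PV(dividends) I = 8.84·e^(−0.0489·1/12) + 8.84·e^(−0.0489·9/12)
I = 8.8041 + 8.5217 = 17.3258
F = (S − I)·e^(rT) = (290.22 − 17.3258) · e^(0.0489·13/12)
= 272.8942 · e^0.052975 = 272.8942 × 1.054403 = £287.74

£287.74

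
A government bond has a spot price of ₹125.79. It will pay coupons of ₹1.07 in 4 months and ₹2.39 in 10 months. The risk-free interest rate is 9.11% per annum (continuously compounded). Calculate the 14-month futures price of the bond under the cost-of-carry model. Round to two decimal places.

₹136.28

PV(coupons) I = 1.07·e^(−0.0911·4/12) + 2.39·e^(−0.0911·10/12)
I = 1.0380 + 2.2153 = 3.2533
F = (S − I)·e^(rT) = (125.79 − 3.2533) · e^(0.0911·14/12)
= 122.5367 · e^0.106283 = 122.5367 × 1.112137 = ₹136.28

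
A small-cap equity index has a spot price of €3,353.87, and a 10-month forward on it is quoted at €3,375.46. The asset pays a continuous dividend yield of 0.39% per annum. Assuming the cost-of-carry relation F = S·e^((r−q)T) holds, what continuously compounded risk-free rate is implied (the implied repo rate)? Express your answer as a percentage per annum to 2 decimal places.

1.16%

From F = S·e^((r−q)T): (r − q) = ln(F/S)/T
ln(3375.46/3353.87) = ln(1.006437) = 0.006416
(r − q) = 0.006416 / (10/12) = 0.007699
r = ln(F/S)/T + q = 0.007699 + 0.0039 = 0.011599
r = 1.16%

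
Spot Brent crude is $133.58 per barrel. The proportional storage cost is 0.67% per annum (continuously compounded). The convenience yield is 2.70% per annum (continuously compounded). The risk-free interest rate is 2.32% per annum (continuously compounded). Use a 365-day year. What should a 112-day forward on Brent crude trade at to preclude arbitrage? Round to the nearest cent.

$133.70 per barrel

Net carry = r + u − y = 0.0232 + 0.0067 − 0.0270 = 0.0029
F = S·e^((r+u−y)T) = 133.58 · e^(0.0029 × 112/365) = 133.58 · e^0.000890
= 133.58 × 1.000890 = $133.70 per barrel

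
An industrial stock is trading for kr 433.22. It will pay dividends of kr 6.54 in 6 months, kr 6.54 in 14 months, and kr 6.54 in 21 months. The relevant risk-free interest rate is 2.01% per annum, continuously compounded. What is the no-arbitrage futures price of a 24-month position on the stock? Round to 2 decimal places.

kr 431.03

PV(dividends) I = 6.54·e^(−0.0201·6/12) + 6.54·e^(−0.0201·14/12) + 6.54·e^(−0.0201·21/12)
I = 6.4746 + 6.3884 + 6.3140 = 19.1770
F = (S − I)·e^(rT) = (433.22 − 19.1770) · e^(0.0201·24/12)
= 414.0430 · e^0.040200 = 414.0430 × 1.041019 = kr 431.03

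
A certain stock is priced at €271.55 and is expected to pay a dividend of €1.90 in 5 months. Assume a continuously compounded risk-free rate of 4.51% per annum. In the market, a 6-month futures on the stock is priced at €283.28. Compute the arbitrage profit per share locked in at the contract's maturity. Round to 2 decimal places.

€7.44 per share

PV(dividends) I = 1.90·e^(−0.0451·5/12) = 1.8646
Fair futures F* = (S − I)·e^(rT) = (271.55 − 1.8646)·e^0.022550 = 269.6854 × 1.022806 = 275.8358
Market €283.28 > fair 275.8358: forward overpriced → cash-and-carry (borrow at r, buy the stock and collect the dividends, short the forward).
Profit at T = |F_mkt − F*| = |283.28 − 275.8358| = €7.44 per share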